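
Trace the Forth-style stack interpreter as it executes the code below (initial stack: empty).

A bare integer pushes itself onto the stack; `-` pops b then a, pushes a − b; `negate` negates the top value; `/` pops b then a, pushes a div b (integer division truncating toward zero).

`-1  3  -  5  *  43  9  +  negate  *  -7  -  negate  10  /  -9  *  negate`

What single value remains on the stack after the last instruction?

-936

-1      -1
3       -1 3
-       -4
5       -4 5
*       -20
43      -20 43
9       -20 43 9
+       -20 52
negate  -20 -52
*       1040
-7      1040 -7
-       1047
negate  -1047
10      -1047 10
/       -104
-9      -104 -9
*       936
negate  -936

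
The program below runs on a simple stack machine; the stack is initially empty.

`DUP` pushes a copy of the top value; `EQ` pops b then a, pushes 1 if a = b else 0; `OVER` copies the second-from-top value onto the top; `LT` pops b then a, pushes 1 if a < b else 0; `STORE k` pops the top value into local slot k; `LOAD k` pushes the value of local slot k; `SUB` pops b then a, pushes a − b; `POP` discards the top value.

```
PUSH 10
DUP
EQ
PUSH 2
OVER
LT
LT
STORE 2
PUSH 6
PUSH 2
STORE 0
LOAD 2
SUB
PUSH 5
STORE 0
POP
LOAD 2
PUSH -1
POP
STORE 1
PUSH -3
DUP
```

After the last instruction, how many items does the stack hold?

2

PUSH 10 -> [10]
DUP     -> [10, 10]
EQ      -> [1]
PUSH 2  -> [1, 2]
OVER    -> [1, 2, 1]
LT      -> [1, 0]
LT      -> [0]
STORE 2 -> []
PUSH 6  -> [6]
PUSH 2  -> [6, 2]
STORE 0 -> [6]
LOAD 2  -> [6, 0]
SUB     -> [6]
PUSH 5  -> [6, 5]
STORE 0 -> [6]
POP     -> []
LOAD 2  -> [0]
PUSH -1 -> [0, -1]
POP     -> [0]
STORE 1 -> []
PUSH -3 -> [-3]
DUP     -> [-3, -3]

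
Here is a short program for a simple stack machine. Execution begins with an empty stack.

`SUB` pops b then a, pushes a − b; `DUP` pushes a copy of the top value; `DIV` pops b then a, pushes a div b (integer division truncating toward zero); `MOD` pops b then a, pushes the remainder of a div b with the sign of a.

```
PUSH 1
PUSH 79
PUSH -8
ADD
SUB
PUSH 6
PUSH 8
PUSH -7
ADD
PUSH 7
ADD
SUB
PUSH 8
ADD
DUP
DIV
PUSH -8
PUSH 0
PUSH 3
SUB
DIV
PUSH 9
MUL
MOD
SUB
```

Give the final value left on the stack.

-71

PUSH 1  -> 1
PUSH 79 -> 1 79
PUSH -8 -> 1 79 -8
ADD     -> 1 71
SUB     -> -70
PUSH 6  -> -70 6
PUSH 8  -> -70 6 8
PUSH -7 -> -70 6 8 -7
ADD     -> -70 6 1
PUSH 7  -> -70 6 1 7
ADD     -> -70 6 8
SUB     -> -70 -2
PUSH 8  -> -70 -2 8
ADD     -> -70 6
DUP     -> -70 6 6
DIV     -> -70 1
PUSH -8 -> -70 1 -8
PUSH 0  -> -70 1 -8 0
PUSH 3  -> -70 1 -8 0 3
SUB     -> -70 1 -8 -3
DIV     -> -70 1 2
PUSH 9  -> -70 1 2 9
MUL     -> -70 1 18
MOD     -> -70 1
SUB     -> -71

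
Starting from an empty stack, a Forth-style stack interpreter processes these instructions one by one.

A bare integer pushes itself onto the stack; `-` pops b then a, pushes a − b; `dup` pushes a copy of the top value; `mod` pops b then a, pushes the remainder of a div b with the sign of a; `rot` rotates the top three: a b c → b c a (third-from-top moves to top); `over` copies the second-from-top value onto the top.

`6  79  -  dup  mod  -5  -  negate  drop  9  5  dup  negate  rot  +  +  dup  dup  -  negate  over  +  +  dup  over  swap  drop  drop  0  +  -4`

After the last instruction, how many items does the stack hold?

2

6       6
79      6 79
-       -73
dup     -73 -73
mod     0
-5      0 -5
-       5
negate  -5
drop    (empty)
9       9
5       9 5
dup     9 5 5
negate  9 5 -5
rot     5 -5 9
+       5 4
+       9
dup     9 9
dup     9 9 9
-       9 0
negate  9 0
over    9 0 9
+       9 9
+       18
dup     18 18
over    18 18 18
swap    18 18 18
drop    18 18
drop    18
0       18 0
+       18
-4      18 -4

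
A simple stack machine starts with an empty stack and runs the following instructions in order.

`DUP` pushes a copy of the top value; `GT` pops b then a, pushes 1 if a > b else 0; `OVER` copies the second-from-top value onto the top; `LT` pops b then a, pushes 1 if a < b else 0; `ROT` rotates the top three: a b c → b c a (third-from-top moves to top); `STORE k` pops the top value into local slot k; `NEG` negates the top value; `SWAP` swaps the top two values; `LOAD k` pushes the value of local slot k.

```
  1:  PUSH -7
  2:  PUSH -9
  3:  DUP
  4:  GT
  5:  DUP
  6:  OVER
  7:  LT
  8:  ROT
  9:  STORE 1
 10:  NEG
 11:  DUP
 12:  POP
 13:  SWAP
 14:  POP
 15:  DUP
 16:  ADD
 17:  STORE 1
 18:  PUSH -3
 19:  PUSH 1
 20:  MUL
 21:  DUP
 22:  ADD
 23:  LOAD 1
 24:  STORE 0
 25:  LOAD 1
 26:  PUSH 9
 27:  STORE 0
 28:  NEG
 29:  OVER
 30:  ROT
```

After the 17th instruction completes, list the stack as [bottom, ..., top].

[]

PUSH -7 → [-7]
PUSH -9 → [-7, -9]
DUP     → [-7, -9, -9]
GT      → [-7, 0]
DUP     → [-7, 0, 0]
OVER    → [-7, 0, 0, 0]
LT      → [-7, 0, 0]
ROT     → [0, 0, -7]
STORE 1 → [0, 0]
NEG     → [0, 0]
DUP     → [0, 0, 0]
POP     → [0, 0]
SWAP    → [0, 0]
POP     → [0]
DUP     → [0, 0]
ADD     → [0]
STORE 1 → []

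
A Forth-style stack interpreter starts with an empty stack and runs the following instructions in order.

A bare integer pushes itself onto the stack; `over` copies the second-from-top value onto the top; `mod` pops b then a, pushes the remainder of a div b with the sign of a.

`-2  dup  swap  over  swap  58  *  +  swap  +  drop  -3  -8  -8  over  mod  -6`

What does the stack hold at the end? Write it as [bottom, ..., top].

-2   → -2
dup  → -2 -2
swap → -2 -2
over → -2 -2 -2
swap → -2 -2 -2
58   → -2 -2 -2 58
*    → -2 -2 -116
+    → -2 -118
swap → -118 -2
+    → -120
drop → (empty)
-3   → -3
-8   → -3 -8
-8   → -3 -8 -8
over → -3 -8 -8 -8
mod  → -3 -8 0
-6   → -3 -8 0 -6

[-3, -8, 0, -6]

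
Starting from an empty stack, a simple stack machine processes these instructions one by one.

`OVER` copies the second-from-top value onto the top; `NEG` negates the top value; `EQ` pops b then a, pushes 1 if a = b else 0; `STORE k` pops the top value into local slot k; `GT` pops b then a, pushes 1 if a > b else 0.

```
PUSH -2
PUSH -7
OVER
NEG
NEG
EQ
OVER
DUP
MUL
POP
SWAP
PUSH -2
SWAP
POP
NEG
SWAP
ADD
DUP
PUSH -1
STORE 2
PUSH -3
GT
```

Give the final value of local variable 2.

-1

PUSH -2  [-2]
PUSH -7  [-2, -7]
OVER     [-2, -7, -2]
NEG      [-2, -7, 2]
NEG      [-2, -7, -2]
EQ       [-2, 0]
OVER     [-2, 0, -2]
DUP      [-2, 0, -2, -2]
MUL      [-2, 0, 4]
POP      [-2, 0]
SWAP     [0, -2]
PUSH -2  [0, -2, -2]
SWAP     [0, -2, -2]
POP      [0, -2]
NEG      [0, 2]
SWAP     [2, 0]
ADD      [2]
DUP      [2, 2]
PUSH -1  [2, 2, -1]
STORE 2  [2, 2]
PUSH -3  [2, 2, -3]
GT       [2, 1]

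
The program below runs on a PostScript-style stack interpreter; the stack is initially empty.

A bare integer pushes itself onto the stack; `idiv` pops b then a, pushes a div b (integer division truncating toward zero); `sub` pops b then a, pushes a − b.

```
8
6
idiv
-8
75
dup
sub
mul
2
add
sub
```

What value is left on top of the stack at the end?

-1

8    → [8]
6    → [8, 6]
idiv → [1]
-8   → [1, -8]
75   → [1, -8, 75]
dup  → [1, -8, 75, 75]
sub  → [1, -8, 0]
mul  → [1, 0]
2    → [1, 0, 2]
add  → [1, 2]
sub  → [-1]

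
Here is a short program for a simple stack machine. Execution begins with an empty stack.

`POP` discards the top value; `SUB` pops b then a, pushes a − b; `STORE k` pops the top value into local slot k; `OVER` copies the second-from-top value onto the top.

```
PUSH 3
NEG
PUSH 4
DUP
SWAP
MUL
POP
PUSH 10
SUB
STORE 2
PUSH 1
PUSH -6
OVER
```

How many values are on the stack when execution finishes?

3

PUSH 3  → [3]
NEG     → [-3]
PUSH 4  → [-3, 4]
DUP     → [-3, 4, 4]
SWAP    → [-3, 4, 4]
MUL     → [-3, 16]
POP     → [-3]
PUSH 10 → [-3, 10]
SUB     → [-13]
STORE 2 → []
PUSH 1  → [1]
PUSH -6 → [1, -6]
OVER    → [1, -6, 1]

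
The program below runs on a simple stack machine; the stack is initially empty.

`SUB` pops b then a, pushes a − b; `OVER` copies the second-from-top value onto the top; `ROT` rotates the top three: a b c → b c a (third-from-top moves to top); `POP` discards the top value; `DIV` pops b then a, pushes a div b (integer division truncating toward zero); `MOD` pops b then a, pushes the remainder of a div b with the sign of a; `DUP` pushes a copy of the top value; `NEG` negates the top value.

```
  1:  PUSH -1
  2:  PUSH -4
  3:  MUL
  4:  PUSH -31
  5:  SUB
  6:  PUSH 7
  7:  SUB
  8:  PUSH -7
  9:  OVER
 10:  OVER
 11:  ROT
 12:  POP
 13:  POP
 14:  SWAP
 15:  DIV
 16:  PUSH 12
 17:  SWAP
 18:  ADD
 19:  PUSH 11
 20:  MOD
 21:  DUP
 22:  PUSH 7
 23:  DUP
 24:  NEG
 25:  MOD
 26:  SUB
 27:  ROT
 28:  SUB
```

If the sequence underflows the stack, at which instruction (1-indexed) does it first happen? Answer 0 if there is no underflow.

PUSH -1   -1
PUSH -4   -1 -4
MUL       4
PUSH -31  4 -31
SUB       35
PUSH 7    35 7
SUB       28
PUSH -7   28 -7
OVER      28 -7 28
OVER      28 -7 28 -7
ROT       28 28 -7 -7
POP       28 28 -7
POP       28 28
SWAP      28 28
DIV       1
PUSH 12   1 12
SWAP      12 1
ADD       13
PUSH 11   13 11
MOD       2
DUP       2 2
PUSH 7    2 2 7
DUP       2 2 7 7
NEG       2 2 7 -7
MOD       2 2 0
SUB       2 2
ROT  — needs 3 operands, stack has 2 → underflow

27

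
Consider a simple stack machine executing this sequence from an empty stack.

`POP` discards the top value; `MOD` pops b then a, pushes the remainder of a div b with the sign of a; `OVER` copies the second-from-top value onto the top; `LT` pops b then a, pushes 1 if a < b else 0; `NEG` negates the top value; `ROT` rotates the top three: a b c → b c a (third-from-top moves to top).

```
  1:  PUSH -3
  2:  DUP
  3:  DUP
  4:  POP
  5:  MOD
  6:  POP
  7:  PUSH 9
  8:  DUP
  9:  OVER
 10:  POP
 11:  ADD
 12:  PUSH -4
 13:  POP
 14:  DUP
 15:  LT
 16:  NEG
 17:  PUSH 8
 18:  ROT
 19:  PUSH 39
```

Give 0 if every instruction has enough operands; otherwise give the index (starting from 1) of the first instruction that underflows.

18

PUSH -3 : -3
DUP     : -3 -3
DUP     : -3 -3 -3
POP     : -3 -3
MOD     : 0
POP     : (empty)
PUSH 9  : 9
DUP     : 9 9
OVER    : 9 9 9
POP     : 9 9
ADD     : 18
PUSH -4 : 18 -4
POP     : 18
DUP     : 18 18
LT      : 0
NEG     : 0
PUSH 8  : 0 8
ROT  — needs 3 operands, stack has 2 → underflow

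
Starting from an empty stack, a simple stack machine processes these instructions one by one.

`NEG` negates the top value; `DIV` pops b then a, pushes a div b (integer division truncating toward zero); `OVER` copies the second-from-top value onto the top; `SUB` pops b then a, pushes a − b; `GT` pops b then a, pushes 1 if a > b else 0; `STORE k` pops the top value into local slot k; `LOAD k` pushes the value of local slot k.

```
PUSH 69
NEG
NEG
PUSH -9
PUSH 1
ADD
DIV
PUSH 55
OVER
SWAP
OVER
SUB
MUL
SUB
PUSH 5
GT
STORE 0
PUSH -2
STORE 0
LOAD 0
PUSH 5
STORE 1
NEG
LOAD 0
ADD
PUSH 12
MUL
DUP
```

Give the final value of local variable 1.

5

PUSH 69 -> [69]
NEG     -> [-69]
NEG     -> [69]
PUSH -9 -> [69, -9]
PUSH 1  -> [69, -9, 1]
ADD     -> [69, -8]
DIV     -> [-8]
PUSH 55 -> [-8, 55]
OVER    -> [-8, 55, -8]
SWAP    -> [-8, -8, 55]
OVER    -> [-8, -8, 55, -8]
SUB     -> [-8, -8, 63]
MUL     -> [-8, -504]
SUB     -> [496]
PUSH 5  -> [496, 5]
GT      -> [1]
STORE 0 -> []
PUSH -2 -> [-2]
STORE 0 -> []
LOAD 0  -> [-2]
PUSH 5  -> [-2, 5]
STORE 1 -> [-2]
NEG     -> [2]
LOAD 0  -> [2, -2]
ADD     -> [0]
PUSH 12 -> [0, 12]
MUL     -> [0]
DUP     -> [0, 0]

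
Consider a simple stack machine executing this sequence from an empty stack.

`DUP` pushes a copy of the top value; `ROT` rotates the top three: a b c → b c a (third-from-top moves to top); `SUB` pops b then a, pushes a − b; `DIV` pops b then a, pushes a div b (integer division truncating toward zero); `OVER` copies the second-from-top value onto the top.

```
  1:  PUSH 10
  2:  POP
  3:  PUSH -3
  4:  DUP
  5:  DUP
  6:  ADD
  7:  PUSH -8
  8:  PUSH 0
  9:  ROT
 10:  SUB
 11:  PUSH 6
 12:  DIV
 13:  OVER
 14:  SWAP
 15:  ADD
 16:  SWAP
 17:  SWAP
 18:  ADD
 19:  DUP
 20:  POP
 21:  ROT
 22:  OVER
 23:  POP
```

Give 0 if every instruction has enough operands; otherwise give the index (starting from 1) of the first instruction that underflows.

PUSH 10 : [10]
POP     : []
PUSH -3 : [-3]
DUP     : [-3, -3]
DUP     : [-3, -3, -3]
ADD     : [-3, -6]
PUSH -8 : [-3, -6, -8]
PUSH 0  : [-3, -6, -8, 0]
ROT     : [-3, -8, 0, -6]
SUB     : [-3, -8, 6]
PUSH 6  : [-3, -8, 6, 6]
DIV     : [-3, -8, 1]
OVER    : [-3, -8, 1, -8]
SWAP    : [-3, -8, -8, 1]
ADD     : [-3, -8, -7]
SWAP    : [-3, -7, -8]
SWAP    : [-3, -8, -7]
ADD     : [-3, -15]
DUP     : [-3, -15, -15]
POP     : [-3, -15]
ROT  — needs 3 operands, stack has 2 → underflow

21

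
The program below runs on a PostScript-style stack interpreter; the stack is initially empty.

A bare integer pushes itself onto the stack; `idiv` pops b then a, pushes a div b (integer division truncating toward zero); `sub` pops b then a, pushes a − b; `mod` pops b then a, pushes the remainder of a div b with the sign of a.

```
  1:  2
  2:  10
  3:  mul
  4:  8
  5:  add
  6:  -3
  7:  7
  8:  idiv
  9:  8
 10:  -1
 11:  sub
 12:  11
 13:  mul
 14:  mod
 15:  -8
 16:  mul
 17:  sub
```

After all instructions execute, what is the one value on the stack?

2     [2]
10    [2, 10]
mul   [20]
8     [20, 8]
add   [28]
-3    [28, -3]
7     [28, -3, 7]
idiv  [28, 0]
8     [28, 0, 8]
-1    [28, 0, 8, -1]
sub   [28, 0, 9]
11    [28, 0, 9, 11]
mul   [28, 0, 99]
mod   [28, 0]
-8    [28, 0, -8]
mul   [28, 0]
sub   [28]

28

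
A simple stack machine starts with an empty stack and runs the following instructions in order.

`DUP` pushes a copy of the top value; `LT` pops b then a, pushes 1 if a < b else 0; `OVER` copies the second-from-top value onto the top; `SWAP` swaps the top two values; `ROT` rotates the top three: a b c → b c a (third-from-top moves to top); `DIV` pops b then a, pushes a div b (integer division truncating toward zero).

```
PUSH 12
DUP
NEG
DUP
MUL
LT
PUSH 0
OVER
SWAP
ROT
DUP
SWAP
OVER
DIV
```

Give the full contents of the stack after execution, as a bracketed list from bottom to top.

PUSH 12 → [12]
DUP     → [12, 12]
NEG     → [12, -12]
DUP     → [12, -12, -12]
MUL     → [12, 144]
LT      → [1]
PUSH 0  → [1, 0]
OVER    → [1, 0, 1]
SWAP    → [1, 1, 0]
ROT     → [1, 0, 1]
DUP     → [1, 0, 1, 1]
SWAP    → [1, 0, 1, 1]
OVER    → [1, 0, 1, 1, 1]
DIV     → [1, 0, 1, 1]

[1, 0, 1, 1]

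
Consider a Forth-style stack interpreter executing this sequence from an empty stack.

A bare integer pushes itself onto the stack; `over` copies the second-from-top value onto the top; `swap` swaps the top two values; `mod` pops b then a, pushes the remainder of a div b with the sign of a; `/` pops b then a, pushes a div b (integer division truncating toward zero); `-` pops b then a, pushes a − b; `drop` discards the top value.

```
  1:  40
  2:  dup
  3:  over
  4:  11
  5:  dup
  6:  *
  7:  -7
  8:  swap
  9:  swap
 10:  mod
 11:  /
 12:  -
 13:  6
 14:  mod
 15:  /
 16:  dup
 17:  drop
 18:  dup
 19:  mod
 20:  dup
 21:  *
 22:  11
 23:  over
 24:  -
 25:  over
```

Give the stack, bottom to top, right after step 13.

40   → [40]
dup  → [40, 40]
over → [40, 40, 40]
11   → [40, 40, 40, 11]
dup  → [40, 40, 40, 11, 11]
*    → [40, 40, 40, 121]
-7   → [40, 40, 40, 121, -7]
swap → [40, 40, 40, -7, 121]
swap → [40, 40, 40, 121, -7]
mod  → [40, 40, 40, 2]
/    → [40, 40, 20]
-    → [40, 20]
6    → [40, 20, 6]

[40, 20, 6]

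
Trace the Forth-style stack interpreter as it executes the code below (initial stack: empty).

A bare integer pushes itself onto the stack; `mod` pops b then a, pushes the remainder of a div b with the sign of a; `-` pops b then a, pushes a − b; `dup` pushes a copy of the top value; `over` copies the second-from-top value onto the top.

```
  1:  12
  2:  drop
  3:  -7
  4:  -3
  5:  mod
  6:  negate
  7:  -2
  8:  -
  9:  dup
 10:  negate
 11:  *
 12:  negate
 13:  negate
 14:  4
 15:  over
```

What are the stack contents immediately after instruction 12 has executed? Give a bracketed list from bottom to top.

12     : 12
drop   : (empty)
-7     : -7
-3     : -7 -3
mod    : -1
negate : 1
-2     : 1 -2
-      : 3
dup    : 3 3
negate : 3 -3
*      : -9
negate : 9

[9]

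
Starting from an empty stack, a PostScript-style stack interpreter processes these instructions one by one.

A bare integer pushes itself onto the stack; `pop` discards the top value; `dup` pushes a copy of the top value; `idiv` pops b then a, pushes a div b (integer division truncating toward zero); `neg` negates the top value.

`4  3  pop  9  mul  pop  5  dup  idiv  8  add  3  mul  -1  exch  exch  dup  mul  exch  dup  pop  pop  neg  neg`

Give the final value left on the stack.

4    -> [4]
3    -> [4, 3]
pop  -> [4]
9    -> [4, 9]
mul  -> [36]
pop  -> []
5    -> [5]
dup  -> [5, 5]
idiv -> [1]
8    -> [1, 8]
add  -> [9]
3    -> [9, 3]
mul  -> [27]
-1   -> [27, -1]
exch -> [-1, 27]
exch -> [27, -1]
dup  -> [27, -1, -1]
mul  -> [27, 1]
exch -> [1, 27]
dup  -> [1, 27, 27]
pop  -> [1, 27]
pop  -> [1]
neg  -> [-1]
neg  -> [1]

1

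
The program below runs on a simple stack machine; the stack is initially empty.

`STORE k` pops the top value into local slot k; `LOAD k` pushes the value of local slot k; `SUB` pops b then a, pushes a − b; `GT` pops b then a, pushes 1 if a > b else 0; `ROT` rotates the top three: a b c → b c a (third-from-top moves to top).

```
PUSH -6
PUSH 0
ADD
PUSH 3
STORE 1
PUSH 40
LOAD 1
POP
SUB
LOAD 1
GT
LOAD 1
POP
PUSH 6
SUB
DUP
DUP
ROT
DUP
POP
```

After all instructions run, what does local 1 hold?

3

PUSH -6  -6
PUSH 0   -6 0
ADD      -6
PUSH 3   -6 3
STORE 1  -6
PUSH 40  -6 40
LOAD 1   -6 40 3
POP      -6 40
SUB      -46
LOAD 1   -46 3
GT       0
LOAD 1   0 3
POP      0
PUSH 6   0 6
SUB      -6
DUP      -6 -6
DUP      -6 -6 -6
ROT      -6 -6 -6
DUP      -6 -6 -6 -6
POP      -6 -6 -6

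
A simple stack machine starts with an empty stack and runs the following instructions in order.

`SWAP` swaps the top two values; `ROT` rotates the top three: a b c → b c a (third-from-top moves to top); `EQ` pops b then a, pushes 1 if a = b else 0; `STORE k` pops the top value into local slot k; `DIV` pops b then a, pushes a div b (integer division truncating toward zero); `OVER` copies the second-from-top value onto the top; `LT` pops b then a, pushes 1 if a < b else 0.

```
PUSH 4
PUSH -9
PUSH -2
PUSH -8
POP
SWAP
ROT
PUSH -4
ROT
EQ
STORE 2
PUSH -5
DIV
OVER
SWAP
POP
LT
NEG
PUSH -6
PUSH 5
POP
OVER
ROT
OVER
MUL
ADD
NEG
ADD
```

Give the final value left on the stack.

-6

PUSH 4  → [4]
PUSH -9 → [4, -9]
PUSH -2 → [4, -9, -2]
PUSH -8 → [4, -9, -2, -8]
POP     → [4, -9, -2]
SWAP    → [4, -2, -9]
ROT     → [-2, -9, 4]
PUSH -4 → [-2, -9, 4, -4]
ROT     → [-2, 4, -4, -9]
EQ      → [-2, 4, 0]
STORE 2 → [-2, 4]
PUSH -5 → [-2, 4, -5]
DIV     → [-2, 0]
OVER    → [-2, 0, -2]
SWAP    → [-2, -2, 0]
POP     → [-2, -2]
LT      → [0]
NEG     → [0]
PUSH -6 → [0, -6]
PUSH 5  → [0, -6, 5]
POP     → [0, -6]
OVER    → [0, -6, 0]
ROT     → [-6, 0, 0]
OVER    → [-6, 0, 0, 0]
MUL     → [-6, 0, 0]
ADD     → [-6, 0]
NEG     → [-6, 0]
ADD     → [-6]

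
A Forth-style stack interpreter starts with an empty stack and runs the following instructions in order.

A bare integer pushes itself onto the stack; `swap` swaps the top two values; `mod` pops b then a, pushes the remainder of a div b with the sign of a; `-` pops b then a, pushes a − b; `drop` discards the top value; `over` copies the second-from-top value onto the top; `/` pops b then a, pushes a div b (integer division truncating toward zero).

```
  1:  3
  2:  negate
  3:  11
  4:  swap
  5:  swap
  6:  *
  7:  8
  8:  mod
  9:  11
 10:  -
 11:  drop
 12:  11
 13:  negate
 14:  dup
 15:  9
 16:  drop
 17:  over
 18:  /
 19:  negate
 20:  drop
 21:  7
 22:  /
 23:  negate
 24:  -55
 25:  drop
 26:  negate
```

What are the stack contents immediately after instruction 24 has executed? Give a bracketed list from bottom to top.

[1, -55]

3      : [3]
negate : [-3]
11     : [-3, 11]
swap   : [11, -3]
swap   : [-3, 11]
*      : [-33]
8      : [-33, 8]
mod    : [-1]
11     : [-1, 11]
-      : [-12]
drop   : []
11     : [11]
negate : [-11]
dup    : [-11, -11]
9      : [-11, -11, 9]
drop   : [-11, -11]
over   : [-11, -11, -11]
/      : [-11, 1]
negate : [-11, -1]
drop   : [-11]
7      : [-11, 7]
/      : [-1]
negate : [1]
-55    : [1, -55]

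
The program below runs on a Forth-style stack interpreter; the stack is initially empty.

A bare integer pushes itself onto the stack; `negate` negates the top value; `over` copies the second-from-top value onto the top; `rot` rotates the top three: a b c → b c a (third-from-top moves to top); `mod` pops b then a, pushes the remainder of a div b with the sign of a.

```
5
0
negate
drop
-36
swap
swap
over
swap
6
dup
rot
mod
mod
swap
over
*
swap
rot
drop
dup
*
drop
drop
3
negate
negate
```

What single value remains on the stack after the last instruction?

5      -> 5
0      -> 5 0
negate -> 5 0
drop   -> 5
-36    -> 5 -36
swap   -> -36 5
swap   -> 5 -36
over   -> 5 -36 5
swap   -> 5 5 -36
6      -> 5 5 -36 6
dup    -> 5 5 -36 6 6
rot    -> 5 5 6 6 -36
mod    -> 5 5 6 6
mod    -> 5 5 0
swap   -> 5 0 5
over   -> 5 0 5 0
*      -> 5 0 0
swap   -> 5 0 0
rot    -> 0 0 5
drop   -> 0 0
dup    -> 0 0 0
*      -> 0 0
drop   -> 0
drop   -> (empty)
3      -> 3
negate -> -3
negate -> 3

3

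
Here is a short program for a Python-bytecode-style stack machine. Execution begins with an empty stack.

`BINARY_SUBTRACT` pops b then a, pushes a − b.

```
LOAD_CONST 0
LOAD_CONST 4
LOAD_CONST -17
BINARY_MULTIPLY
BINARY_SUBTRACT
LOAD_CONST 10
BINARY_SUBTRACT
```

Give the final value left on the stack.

LOAD_CONST 0    → [0]
LOAD_CONST 4    → [0, 4]
LOAD_CONST -17  → [0, 4, -17]
BINARY_MULTIPLY → [0, -68]
BINARY_SUBTRACT → [68]
LOAD_CONST 10   → [68, 10]
BINARY_SUBTRACT → [58]

58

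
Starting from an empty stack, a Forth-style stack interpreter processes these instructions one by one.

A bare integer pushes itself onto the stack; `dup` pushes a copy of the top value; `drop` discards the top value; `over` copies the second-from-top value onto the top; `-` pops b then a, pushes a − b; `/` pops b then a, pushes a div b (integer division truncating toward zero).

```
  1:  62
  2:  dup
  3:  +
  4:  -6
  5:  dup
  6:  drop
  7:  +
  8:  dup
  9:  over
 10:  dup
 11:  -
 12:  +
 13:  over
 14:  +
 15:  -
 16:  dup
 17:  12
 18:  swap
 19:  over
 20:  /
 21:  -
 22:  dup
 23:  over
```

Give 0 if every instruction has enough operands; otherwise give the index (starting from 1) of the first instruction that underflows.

0

62    62
dup   62 62
+     124
-6    124 -6
dup   124 -6 -6
drop  124 -6
+     118
dup   118 118
over  118 118 118
dup   118 118 118 118
-     118 118 0
+     118 118
over  118 118 118
+     118 236
-     -118
dup   -118 -118
12    -118 -118 12
swap  -118 12 -118
over  -118 12 -118 12
/     -118 12 -9
-     -118 21
dup   -118 21 21
over  -118 21 21 21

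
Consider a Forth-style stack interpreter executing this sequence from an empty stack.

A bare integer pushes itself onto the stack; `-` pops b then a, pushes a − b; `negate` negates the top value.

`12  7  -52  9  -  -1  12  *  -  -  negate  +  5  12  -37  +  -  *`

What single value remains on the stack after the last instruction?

-1320

12     : [12]
7      : [12, 7]
-52    : [12, 7, -52]
9      : [12, 7, -52, 9]
-      : [12, 7, -61]
-1     : [12, 7, -61, -1]
12     : [12, 7, -61, -1, 12]
*      : [12, 7, -61, -12]
-      : [12, 7, -49]
-      : [12, 56]
negate : [12, -56]
+      : [-44]
5      : [-44, 5]
12     : [-44, 5, 12]
-37    : [-44, 5, 12, -37]
+      : [-44, 5, -25]
-      : [-44, 30]
*      : [-1320]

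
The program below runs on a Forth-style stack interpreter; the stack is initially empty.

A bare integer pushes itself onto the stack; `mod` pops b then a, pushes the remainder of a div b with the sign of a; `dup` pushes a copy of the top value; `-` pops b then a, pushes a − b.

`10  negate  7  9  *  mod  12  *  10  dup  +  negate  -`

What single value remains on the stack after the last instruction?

10     → 10
negate → -10
7      → -10 7
9      → -10 7 9
*      → -10 63
mod    → -10
12     → -10 12
*      → -120
10     → -120 10
dup    → -120 10 10
+      → -120 20
negate → -120 -20
-      → -100

-100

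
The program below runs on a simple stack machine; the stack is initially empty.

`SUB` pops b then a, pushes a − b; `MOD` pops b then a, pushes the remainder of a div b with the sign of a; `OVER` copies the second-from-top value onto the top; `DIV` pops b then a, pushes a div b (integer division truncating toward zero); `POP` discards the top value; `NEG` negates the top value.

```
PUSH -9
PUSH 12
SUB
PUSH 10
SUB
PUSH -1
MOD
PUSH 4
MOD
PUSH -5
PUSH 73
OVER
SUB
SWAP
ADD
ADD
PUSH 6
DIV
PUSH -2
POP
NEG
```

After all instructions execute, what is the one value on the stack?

PUSH -9 -> -9
PUSH 12 -> -9 12
SUB     -> -21
PUSH 10 -> -21 10
SUB     -> -31
PUSH -1 -> -31 -1
MOD     -> 0
PUSH 4  -> 0 4
MOD     -> 0
PUSH -5 -> 0 -5
PUSH 73 -> 0 -5 73
OVER    -> 0 -5 73 -5
SUB     -> 0 -5 78
SWAP    -> 0 78 -5
ADD     -> 0 73
ADD     -> 73
PUSH 6  -> 73 6
DIV     -> 12
PUSH -2 -> 12 -2
POP     -> 12
NEG     -> -12

-12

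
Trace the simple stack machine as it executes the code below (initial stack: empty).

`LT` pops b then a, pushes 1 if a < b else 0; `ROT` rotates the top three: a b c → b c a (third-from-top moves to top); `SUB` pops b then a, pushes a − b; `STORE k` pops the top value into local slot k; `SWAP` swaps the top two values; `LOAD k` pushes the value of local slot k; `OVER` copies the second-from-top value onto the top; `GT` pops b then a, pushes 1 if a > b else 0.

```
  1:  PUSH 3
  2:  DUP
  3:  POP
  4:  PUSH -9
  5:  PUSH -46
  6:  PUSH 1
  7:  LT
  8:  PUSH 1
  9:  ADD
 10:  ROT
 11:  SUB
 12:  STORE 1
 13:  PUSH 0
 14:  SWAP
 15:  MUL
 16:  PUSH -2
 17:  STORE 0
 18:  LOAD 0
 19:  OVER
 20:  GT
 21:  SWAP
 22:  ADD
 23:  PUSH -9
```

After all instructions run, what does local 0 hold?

-2

PUSH 3   → 3
DUP      → 3 3
POP      → 3
PUSH -9  → 3 -9
PUSH -46 → 3 -9 -46
PUSH 1   → 3 -9 -46 1
LT       → 3 -9 1
PUSH 1   → 3 -9 1 1
ADD      → 3 -9 2
ROT      → -9 2 3
SUB      → -9 -1
STORE 1  → -9
PUSH 0   → -9 0
SWAP     → 0 -9
MUL      → 0
PUSH -2  → 0 -2
STORE 0  → 0
LOAD 0   → 0 -2
OVER     → 0 -2 0
GT       → 0 0
SWAP     → 0 0
ADD      → 0
PUSH -9  → 0 -9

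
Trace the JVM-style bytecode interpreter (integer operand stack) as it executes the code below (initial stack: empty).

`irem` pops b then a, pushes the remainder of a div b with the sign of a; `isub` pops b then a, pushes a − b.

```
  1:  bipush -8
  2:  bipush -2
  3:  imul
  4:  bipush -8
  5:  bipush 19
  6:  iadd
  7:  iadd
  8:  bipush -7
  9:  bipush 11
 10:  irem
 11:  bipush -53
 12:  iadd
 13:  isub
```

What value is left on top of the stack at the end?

bipush -8  → [-8]
bipush -2  → [-8, -2]
imul       → [16]
bipush -8  → [16, -8]
bipush 19  → [16, -8, 19]
iadd       → [16, 11]
iadd       → [27]
bipush -7  → [27, -7]
bipush 11  → [27, -7, 11]
irem       → [27, -7]
bipush -53 → [27, -7, -53]
iadd       → [27, -60]
isub       → [87]

87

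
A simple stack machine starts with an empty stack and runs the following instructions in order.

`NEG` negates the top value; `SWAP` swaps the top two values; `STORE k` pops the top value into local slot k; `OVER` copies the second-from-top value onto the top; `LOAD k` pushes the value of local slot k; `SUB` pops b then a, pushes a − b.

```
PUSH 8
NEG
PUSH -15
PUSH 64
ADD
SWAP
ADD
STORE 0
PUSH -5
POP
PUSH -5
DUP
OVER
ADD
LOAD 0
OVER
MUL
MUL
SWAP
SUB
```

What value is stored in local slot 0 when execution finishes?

PUSH 8   -> [8]
NEG      -> [-8]
PUSH -15 -> [-8, -15]
PUSH 64  -> [-8, -15, 64]
ADD      -> [-8, 49]
SWAP     -> [49, -8]
ADD      -> [41]
STORE 0  -> []
PUSH -5  -> [-5]
POP      -> []
PUSH -5  -> [-5]
DUP      -> [-5, -5]
OVER     -> [-5, -5, -5]
ADD      -> [-5, -10]
LOAD 0   -> [-5, -10, 41]
OVER     -> [-5, -10, 41, -10]
MUL      -> [-5, -10, -410]
MUL      -> [-5, 4100]
SWAP     -> [4100, -5]
SUB      -> [4105]

41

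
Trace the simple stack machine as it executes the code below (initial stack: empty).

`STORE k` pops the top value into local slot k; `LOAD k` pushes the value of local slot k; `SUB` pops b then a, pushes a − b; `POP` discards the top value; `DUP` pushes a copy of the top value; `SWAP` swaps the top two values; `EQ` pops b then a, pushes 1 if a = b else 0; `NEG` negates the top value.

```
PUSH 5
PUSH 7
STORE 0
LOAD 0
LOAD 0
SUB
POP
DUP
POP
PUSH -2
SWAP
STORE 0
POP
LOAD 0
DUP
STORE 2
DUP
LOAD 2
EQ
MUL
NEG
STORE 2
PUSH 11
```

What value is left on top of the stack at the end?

11

PUSH 5  → [5]
PUSH 7  → [5, 7]
STORE 0 → [5]
LOAD 0  → [5, 7]
LOAD 0  → [5, 7, 7]
SUB     → [5, 0]
POP     → [5]
DUP     → [5, 5]
POP     → [5]
PUSH -2 → [5, -2]
SWAP    → [-2, 5]
STORE 0 → [-2]
POP     → []
LOAD 0  → [5]
DUP     → [5, 5]
STORE 2 → [5]
DUP     → [5, 5]
LOAD 2  → [5, 5, 5]
EQ      → [5, 1]
MUL     → [5]
NEG     → [-5]
STORE 2 → []
PUSH 11 → [11]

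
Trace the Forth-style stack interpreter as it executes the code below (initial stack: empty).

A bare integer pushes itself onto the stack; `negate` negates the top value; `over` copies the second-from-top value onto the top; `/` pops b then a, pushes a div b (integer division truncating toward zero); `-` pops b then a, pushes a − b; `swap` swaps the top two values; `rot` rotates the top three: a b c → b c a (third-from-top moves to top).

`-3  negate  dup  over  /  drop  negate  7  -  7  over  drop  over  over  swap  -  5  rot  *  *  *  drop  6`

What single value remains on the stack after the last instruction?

-3      [-3]
negate  [3]
dup     [3, 3]
over    [3, 3, 3]
/       [3, 1]
drop    [3]
negate  [-3]
7       [-3, 7]
-       [-10]
7       [-10, 7]
over    [-10, 7, -10]
drop    [-10, 7]
over    [-10, 7, -10]
over    [-10, 7, -10, 7]
swap    [-10, 7, 7, -10]
-       [-10, 7, 17]
5       [-10, 7, 17, 5]
rot     [-10, 17, 5, 7]
*       [-10, 17, 35]
*       [-10, 595]
*       [-5950]
drop    []
6       [6]

6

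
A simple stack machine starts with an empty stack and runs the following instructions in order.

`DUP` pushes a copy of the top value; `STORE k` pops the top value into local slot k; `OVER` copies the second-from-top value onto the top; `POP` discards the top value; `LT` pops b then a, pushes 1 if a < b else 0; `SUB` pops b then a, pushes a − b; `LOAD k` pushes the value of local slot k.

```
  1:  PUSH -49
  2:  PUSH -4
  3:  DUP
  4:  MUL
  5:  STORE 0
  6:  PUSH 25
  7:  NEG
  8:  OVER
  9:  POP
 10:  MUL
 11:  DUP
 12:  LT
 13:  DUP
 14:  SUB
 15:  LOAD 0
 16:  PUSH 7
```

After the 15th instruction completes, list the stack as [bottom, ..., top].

PUSH -49 : [-49]
PUSH -4  : [-49, -4]
DUP      : [-49, -4, -4]
MUL      : [-49, 16]
STORE 0  : [-49]
PUSH 25  : [-49, 25]
NEG      : [-49, -25]
OVER     : [-49, -25, -49]
POP      : [-49, -25]
MUL      : [1225]
DUP      : [1225, 1225]
LT       : [0]
DUP      : [0, 0]
SUB      : [0]
LOAD 0   : [0, 16]

[0, 16]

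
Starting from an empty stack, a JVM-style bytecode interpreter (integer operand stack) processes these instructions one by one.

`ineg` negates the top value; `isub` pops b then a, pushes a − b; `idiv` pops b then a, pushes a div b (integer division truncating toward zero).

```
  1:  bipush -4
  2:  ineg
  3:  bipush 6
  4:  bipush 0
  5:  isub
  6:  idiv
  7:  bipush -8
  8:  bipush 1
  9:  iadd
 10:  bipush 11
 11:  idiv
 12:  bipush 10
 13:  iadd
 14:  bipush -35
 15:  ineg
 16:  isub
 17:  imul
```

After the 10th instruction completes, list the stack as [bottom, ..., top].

bipush -4 : [-4]
ineg      : [4]
bipush 6  : [4, 6]
bipush 0  : [4, 6, 0]
isub      : [4, 6]
idiv      : [0]
bipush -8 : [0, -8]
bipush 1  : [0, -8, 1]
iadd      : [0, -7]
bipush 11 : [0, -7, 11]

[0, -7, 11]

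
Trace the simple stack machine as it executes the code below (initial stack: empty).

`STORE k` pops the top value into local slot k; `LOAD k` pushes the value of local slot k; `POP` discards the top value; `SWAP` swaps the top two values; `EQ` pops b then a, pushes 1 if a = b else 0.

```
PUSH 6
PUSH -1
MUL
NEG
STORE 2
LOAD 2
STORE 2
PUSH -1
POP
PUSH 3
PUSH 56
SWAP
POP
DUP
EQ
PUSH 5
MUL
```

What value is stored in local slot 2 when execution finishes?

PUSH 6  → 6
PUSH -1 → 6 -1
MUL     → -6
NEG     → 6
STORE 2 → (empty)
LOAD 2  → 6
STORE 2 → (empty)
PUSH -1 → -1
POP     → (empty)
PUSH 3  → 3
PUSH 56 → 3 56
SWAP    → 56 3
POP     → 56
DUP     → 56 56
EQ      → 1
PUSH 5  → 1 5
MUL     → 5

6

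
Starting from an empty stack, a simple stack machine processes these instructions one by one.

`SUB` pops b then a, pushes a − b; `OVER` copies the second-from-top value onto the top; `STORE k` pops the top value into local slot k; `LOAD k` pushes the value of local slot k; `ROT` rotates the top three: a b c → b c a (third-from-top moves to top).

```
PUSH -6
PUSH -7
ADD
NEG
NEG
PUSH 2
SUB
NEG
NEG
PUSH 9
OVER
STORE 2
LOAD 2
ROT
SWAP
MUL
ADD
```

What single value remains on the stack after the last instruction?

234

PUSH -6  [-6]
PUSH -7  [-6, -7]
ADD      [-13]
NEG      [13]
NEG      [-13]
PUSH 2   [-13, 2]
SUB      [-15]
NEG      [15]
NEG      [-15]
PUSH 9   [-15, 9]
OVER     [-15, 9, -15]
STORE 2  [-15, 9]
LOAD 2   [-15, 9, -15]
ROT      [9, -15, -15]
SWAP     [9, -15, -15]
MUL      [9, 225]
ADD      [234]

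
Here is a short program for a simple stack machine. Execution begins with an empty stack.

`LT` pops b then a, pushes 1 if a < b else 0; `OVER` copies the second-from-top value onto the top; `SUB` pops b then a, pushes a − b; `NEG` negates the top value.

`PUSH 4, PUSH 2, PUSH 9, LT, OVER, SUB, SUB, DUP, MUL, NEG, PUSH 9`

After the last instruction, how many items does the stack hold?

PUSH 4  [4]
PUSH 2  [4, 2]
PUSH 9  [4, 2, 9]
LT      [4, 1]
OVER    [4, 1, 4]
SUB     [4, -3]
SUB     [7]
DUP     [7, 7]
MUL     [49]
NEG     [-49]
PUSH 9  [-49, 9]

2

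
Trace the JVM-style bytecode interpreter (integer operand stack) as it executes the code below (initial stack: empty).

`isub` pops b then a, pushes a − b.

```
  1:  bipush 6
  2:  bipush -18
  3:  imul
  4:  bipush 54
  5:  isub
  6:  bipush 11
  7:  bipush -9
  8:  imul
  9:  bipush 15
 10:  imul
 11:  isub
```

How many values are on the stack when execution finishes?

bipush 6   : 6
bipush -18 : 6 -18
imul       : -108
bipush 54  : -108 54
isub       : -162
bipush 11  : -162 11
bipush -9  : -162 11 -9
imul       : -162 -99
bipush 15  : -162 -99 15
imul       : -162 -1485
isub       : 1323

1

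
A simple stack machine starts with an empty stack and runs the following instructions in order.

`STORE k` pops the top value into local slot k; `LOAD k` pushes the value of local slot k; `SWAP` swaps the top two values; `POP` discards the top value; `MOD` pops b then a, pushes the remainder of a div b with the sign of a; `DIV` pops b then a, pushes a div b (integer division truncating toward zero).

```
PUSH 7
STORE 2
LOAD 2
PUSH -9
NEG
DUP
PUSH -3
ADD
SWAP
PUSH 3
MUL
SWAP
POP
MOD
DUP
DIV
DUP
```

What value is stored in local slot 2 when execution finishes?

PUSH 7  → 7
STORE 2 → (empty)
LOAD 2  → 7
PUSH -9 → 7 -9
NEG     → 7 9
DUP     → 7 9 9
PUSH -3 → 7 9 9 -3
ADD     → 7 9 6
SWAP    → 7 6 9
PUSH 3  → 7 6 9 3
MUL     → 7 6 27
SWAP    → 7 27 6
POP     → 7 27
MOD     → 7
DUP     → 7 7
DIV     → 1
DUP     → 1 1

7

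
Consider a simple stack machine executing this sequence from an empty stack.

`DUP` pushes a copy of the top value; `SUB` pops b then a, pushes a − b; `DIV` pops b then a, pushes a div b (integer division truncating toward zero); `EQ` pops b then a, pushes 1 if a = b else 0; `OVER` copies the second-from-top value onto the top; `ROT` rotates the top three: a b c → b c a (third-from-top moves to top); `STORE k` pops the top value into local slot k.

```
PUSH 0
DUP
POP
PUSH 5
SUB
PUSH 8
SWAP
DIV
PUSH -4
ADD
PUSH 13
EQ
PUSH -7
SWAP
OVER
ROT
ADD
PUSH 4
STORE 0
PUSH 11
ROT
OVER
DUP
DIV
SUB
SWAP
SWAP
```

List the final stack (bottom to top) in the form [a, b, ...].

PUSH 0  -> [0]
DUP     -> [0, 0]
POP     -> [0]
PUSH 5  -> [0, 5]
SUB     -> [-5]
PUSH 8  -> [-5, 8]
SWAP    -> [8, -5]
DIV     -> [-1]
PUSH -4 -> [-1, -4]
ADD     -> [-5]
PUSH 13 -> [-5, 13]
EQ      -> [0]
PUSH -7 -> [0, -7]
SWAP    -> [-7, 0]
OVER    -> [-7, 0, -7]
ROT     -> [0, -7, -7]
ADD     -> [0, -14]
PUSH 4  -> [0, -14, 4]
STORE 0 -> [0, -14]
PUSH 11 -> [0, -14, 11]
ROT     -> [-14, 11, 0]
OVER    -> [-14, 11, 0, 11]
DUP     -> [-14, 11, 0, 11, 11]
DIV     -> [-14, 11, 0, 1]
SUB     -> [-14, 11, -1]
SWAP    -> [-14, -1, 11]
SWAP    -> [-14, 11, -1]

[-14, 11, -1]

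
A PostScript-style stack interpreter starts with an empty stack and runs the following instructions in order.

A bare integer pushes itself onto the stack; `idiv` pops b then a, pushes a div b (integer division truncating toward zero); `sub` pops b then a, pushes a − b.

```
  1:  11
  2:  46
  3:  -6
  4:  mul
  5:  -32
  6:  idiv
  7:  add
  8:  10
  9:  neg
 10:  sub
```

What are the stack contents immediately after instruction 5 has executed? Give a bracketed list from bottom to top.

11  -> [11]
46  -> [11, 46]
-6  -> [11, 46, -6]
mul -> [11, -276]
-32 -> [11, -276, -32]

[11, -276, -32]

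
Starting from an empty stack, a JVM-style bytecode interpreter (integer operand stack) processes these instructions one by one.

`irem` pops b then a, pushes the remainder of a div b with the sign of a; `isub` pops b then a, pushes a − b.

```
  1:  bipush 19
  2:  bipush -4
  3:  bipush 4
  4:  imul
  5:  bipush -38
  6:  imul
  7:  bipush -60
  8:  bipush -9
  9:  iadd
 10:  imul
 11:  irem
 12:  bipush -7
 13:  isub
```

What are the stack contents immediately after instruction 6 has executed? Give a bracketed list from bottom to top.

[19, 608]

bipush 19  -> 19
bipush -4  -> 19 -4
bipush 4   -> 19 -4 4
imul       -> 19 -16
bipush -38 -> 19 -16 -38
imul       -> 19 608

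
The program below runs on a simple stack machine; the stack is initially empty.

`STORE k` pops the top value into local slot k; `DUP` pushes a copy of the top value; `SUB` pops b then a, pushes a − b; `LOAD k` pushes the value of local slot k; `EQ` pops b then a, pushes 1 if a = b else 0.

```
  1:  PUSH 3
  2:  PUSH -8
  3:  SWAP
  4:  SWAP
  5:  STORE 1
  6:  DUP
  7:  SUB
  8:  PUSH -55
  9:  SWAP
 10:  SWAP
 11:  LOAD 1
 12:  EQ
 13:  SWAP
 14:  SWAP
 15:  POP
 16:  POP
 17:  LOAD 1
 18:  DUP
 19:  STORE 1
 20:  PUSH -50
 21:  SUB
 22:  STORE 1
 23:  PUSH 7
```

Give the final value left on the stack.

7

PUSH 3   → 3
PUSH -8  → 3 -8
SWAP     → -8 3
SWAP     → 3 -8
STORE 1  → 3
DUP      → 3 3
SUB      → 0
PUSH -55 → 0 -55
SWAP     → -55 0
SWAP     → 0 -55
LOAD 1   → 0 -55 -8
EQ       → 0 0
SWAP     → 0 0
SWAP     → 0 0
POP      → 0
POP      → (empty)
LOAD 1   → -8
DUP      → -8 -8
STORE 1  → -8
PUSH -50 → -8 -50
SUB      → 42
STORE 1  → (empty)
PUSH 7   → 7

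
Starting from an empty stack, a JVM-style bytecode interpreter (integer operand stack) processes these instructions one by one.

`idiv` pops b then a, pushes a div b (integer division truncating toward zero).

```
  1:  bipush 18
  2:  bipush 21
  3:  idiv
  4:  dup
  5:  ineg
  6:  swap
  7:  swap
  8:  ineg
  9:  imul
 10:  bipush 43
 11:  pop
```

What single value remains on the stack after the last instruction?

bipush 18 : 18
bipush 21 : 18 21
idiv      : 0
dup       : 0 0
ineg      : 0 0
swap      : 0 0
swap      : 0 0
ineg      : 0 0
imul      : 0
bipush 43 : 0 43
pop       : 0

0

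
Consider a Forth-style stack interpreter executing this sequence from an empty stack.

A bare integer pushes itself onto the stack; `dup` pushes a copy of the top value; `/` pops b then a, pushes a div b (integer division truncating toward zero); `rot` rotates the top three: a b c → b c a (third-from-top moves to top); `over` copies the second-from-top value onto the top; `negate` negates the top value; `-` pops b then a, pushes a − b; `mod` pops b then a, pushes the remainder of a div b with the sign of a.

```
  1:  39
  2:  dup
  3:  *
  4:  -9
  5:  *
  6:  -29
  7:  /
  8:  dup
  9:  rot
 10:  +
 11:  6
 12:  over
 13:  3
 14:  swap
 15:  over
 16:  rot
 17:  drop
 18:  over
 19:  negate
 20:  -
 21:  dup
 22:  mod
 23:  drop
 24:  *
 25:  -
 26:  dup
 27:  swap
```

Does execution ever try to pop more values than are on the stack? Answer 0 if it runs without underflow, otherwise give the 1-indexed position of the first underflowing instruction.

9

39  : [39]
dup : [39, 39]
*   : [1521]
-9  : [1521, -9]
*   : [-13689]
-29 : [-13689, -29]
/   : [472]
dup : [472, 472]
rot  — needs 3 operands, stack has 2 → underflow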